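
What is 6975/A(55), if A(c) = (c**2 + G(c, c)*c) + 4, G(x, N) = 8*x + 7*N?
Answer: 6975/48404 ≈ 0.14410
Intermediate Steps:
G(x, N) = 7*N + 8*x
A(c) = 4 + 16*c**2 (A(c) = (c**2 + (7*c + 8*c)*c) + 4 = (c**2 + (15*c)*c) + 4 = (c**2 + 15*c**2) + 4 = 16*c**2 + 4 = 4 + 16*c**2)
6975/A(55) = 6975/(4 + 16*55**2) = 6975/(4 + 16*3025) = 6975/(4 + 48400) = 6975/48404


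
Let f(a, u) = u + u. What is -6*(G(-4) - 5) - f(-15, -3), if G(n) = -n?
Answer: 12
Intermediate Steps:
f(a, u) = 2*u
-6*(G(-4) - 5) - f(-15, -3) = -6*(-1*(-4) - 5) - 2*(-3) = -6*(4 - 5) - 1*(-6) = -6*(-1) + 6 = 6 + 6 = 12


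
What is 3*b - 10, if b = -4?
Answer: -22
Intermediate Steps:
3*b - 10 = 3*(-4) - 10 = -12 - 10 = -22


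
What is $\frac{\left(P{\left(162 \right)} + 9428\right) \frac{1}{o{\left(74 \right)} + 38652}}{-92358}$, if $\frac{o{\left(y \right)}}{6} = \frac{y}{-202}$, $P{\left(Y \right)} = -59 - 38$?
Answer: $- \frac{134633}{51504494220} \approx -2.614 \cdot 10^{-6}$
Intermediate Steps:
$P{\left(Y \right)} = -97$ ($P{\left(Y \right)} = -59 - 38 = -97$)
$o{\left(y \right)} = - \frac{3 y}{101}$ ($o{\left(y \right)} = 6 \frac{y}{-202} = 6 y \left(- \frac{1}{202}\right) = 6 \left(- \frac{y}{202}\right) = - \frac{3 y}{101}$)
$\frac{\left(P{\left(162 \right)} + 9428\right) \frac{1}{o{\left(74 \right)} + 38652}}{-92358} = \frac{\left(-97 + 9428\right) \frac{1}{\left(- \frac{3}{101}\right) 74 + 38652}}{-92358} = \frac{9331}{- \frac{222}{101} + 38652} \left(- \frac{1}{92358}\right) = \frac{9331}{\frac{3903630}{101}} \left(- \frac{1}{92358}\right) = 9331 \cdot \frac{101}{3903630} \left(- \frac{1}{92358}\right) = \frac{942431}{3903630} \left(- \frac{1}{92358}\right) = - \frac{134633}{51504494220}$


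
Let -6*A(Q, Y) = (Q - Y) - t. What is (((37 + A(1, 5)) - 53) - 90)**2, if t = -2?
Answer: 100489/9 ≈ 11165.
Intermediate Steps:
A(Q, Y) = -1/3 - Q/6 + Y/6 (A(Q, Y) = -((Q - Y) - 1*(-2))/6 = -((Q - Y) + 2)/6 = -(2 + Q - Y)/6 = -1/3 - Q/6 + Y/6)
(((37 + A(1, 5)) - 53) - 90)**2 = (((37 + (-1/3 - 1/6*1 + (1/6)*5)) - 53) - 90)**2 = (((37 + (-1/3 - 1/6 + 5/6)) - 53) - 90)**2 = (((37 + 1/3) - 53) - 90)**2 = ((112/3 - 53) - 90)**2 = (-47/3 - 90)**2 = (-317/3)**2 = 100489/9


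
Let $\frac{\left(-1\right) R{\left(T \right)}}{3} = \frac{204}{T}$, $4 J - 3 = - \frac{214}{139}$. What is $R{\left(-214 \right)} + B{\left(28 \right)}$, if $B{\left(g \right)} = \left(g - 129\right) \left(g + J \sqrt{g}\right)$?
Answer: $- \frac{302290}{107} - \frac{20503 \sqrt{7}}{278} \approx -3020.3$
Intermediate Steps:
$J = \frac{203}{556}$ ($J = \frac{3}{4} + \frac{\left(-214\right) \frac{1}{139}}{4} = \frac{3}{4} + \frac{1}{4} \left(- \frac{214}{139}\right) = \frac{3}{4} - \frac{107}{278} = \frac{203}{556} \approx 0.36511$)
$B{\left(g \right)} = \left(-129 + g\right) \left(g + \frac{203 \sqrt{g}}{556}\right)$ ($B{\left(g \right)} = \left(g - 129\right) \left(g + \frac{203 \sqrt{g}}{556}\right) = \left(-129 + g\right) \left(g + \frac{203 \sqrt{g}}{556}\right)$)
$R{\left(T \right)} = - \frac{612}{T}$ ($R{\left(T \right)} = - 3 \frac{204}{T} = - \frac{612}{T}$)
$R{\left(-214 \right)} + B{\left(28 \right)} = - \frac{612}{-214} + \left(28^{2} - 3612 - \frac{26187 \sqrt{28}}{556} + \frac{203 \cdot 28^{\frac{3}{2}}}{556}\right) = \left(-612\right) \left(- \frac{1}{214}\right) + \left(784 - 3612 - \frac{26187 \cdot 2 \sqrt{7}}{556} + \frac{203 \cdot 56 \sqrt{7}}{556}\right) = \frac{306}{107} + \left(784 - 3612 - \frac{26187 \sqrt{7}}{278} + \frac{2842 \sqrt{7}}{139}\right) = \frac{306}{107} - \left(2828 + \frac{20503 \sqrt{7}}{278}\right) = - \frac{302290}{107} - \frac{20503 \sqrt{7}}{278}$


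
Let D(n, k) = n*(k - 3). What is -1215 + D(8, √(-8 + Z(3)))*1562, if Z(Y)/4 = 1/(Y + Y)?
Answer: -38703 + 12496*I*√66/3 ≈ -38703.0 + 33839.0*I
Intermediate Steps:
Z(Y) = 2/Y (Z(Y) = 4/(Y + Y) = 4/((2*Y)) = 4*(1/(2*Y)) = 2/Y)
D(n, k) = n*(-3 + k)
-1215 + D(8, √(-8 + Z(3)))*1562 = -1215 + (8*(-3 + √(-8 + 2/3)))*1562 = -1215 + (8*(-3 + √(-8 + 2*(⅓))))*1562 = -1215 + (8*(-3 + √(-8 + ⅔)))*1562 = -1215 + (8*(-3 + √(-22/3)))*1562 = -1215 + (8*(-3 + I*√66/3))*1562 = -1215 + (-24 + 8*I*√66/3)*1562 = -1215 + (-37488 + 12496*I*√66/3) = -38703 + 12496*I*√66/3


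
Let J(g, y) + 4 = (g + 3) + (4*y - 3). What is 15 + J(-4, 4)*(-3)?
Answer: -9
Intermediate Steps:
J(g, y) = -4 + g + 4*y (J(g, y) = -4 + ((g + 3) + (4*y - 3)) = -4 + ((3 + g) + (-3 + 4*y)) = -4 + (g + 4*y) = -4 + g + 4*y)
15 + J(-4, 4)*(-3) = 15 + (-4 - 4 + 4*4)*(-3) = 15 + (-4 - 4 + 16)*(-3) = 15 + 8*(-3) = 15 - 24 = -9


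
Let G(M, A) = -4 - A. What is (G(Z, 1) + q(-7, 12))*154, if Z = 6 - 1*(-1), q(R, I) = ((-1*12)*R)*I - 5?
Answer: 153692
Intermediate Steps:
q(R, I) = -5 - 12*I*R (q(R, I) = (-12*R)*I - 5 = -12*I*R - 5 = -5 - 12*I*R)
Z = 7 (Z = 6 + 1 = 7)
(G(Z, 1) + q(-7, 12))*154 = ((-4 - 1*1) + (-5 - 12*12*(-7)))*154 = ((-4 - 1) + (-5 + 1008))*154 = (-5 + 1003)*154 = 998*154 = 153692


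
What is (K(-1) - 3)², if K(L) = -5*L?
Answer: 4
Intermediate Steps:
(K(-1) - 3)² = (-5*(-1) - 3)² = (5 - 3)² = 2² = 4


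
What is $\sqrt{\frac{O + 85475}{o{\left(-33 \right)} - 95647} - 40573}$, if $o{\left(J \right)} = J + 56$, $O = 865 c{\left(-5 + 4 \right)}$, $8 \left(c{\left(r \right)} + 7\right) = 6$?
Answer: $\frac{i \sqrt{371005114526598}}{95624} \approx 201.43 i$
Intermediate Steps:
$c{\left(r \right)} = - \frac{25}{4}$ ($c{\left(r \right)} = -7 + \frac{1}{8} \cdot 6 = -7 + \frac{3}{4} = - \frac{25}{4}$)
$O = - \frac{21625}{4}$ ($O = 865 \left(- \frac{25}{4}\right) = - \frac{21625}{4} \approx -5406.3$)
$o{\left(J \right)} = 56 + J$
$\sqrt{\frac{O + 85475}{o{\left(-33 \right)} - 95647} - 40573} = \sqrt{\frac{- \frac{21625}{4} + 85475}{\left(56 - 33\right) - 95647} - 40573} = \sqrt{\frac{320275}{4 \left(23 - 95647\right)} - 40573} = \sqrt{\frac{320275}{4 \left(-95624\right)} - 40573} = \sqrt{\frac{320275}{4} \left(- \frac{1}{95624}\right) - 40573} = \sqrt{- \frac{320275}{382496} - 40573} = \sqrt{- \frac{15519330483}{382496}} = \frac{i \sqrt{371005114526598}}{95624}$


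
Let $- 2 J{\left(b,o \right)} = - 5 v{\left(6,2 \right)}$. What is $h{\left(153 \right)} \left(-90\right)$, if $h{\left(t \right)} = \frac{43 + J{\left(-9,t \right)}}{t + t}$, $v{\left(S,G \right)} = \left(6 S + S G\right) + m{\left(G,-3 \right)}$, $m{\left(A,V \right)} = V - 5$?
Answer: $- \frac{715}{17} \approx -42.059$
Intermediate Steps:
$m{\left(A,V \right)} = -5 + V$
$v{\left(S,G \right)} = -8 + 6 S + G S$ ($v{\left(S,G \right)} = \left(6 S + S G\right) - 8 = \left(6 S + G S\right) - 8 = -8 + 6 S + G S$)
$J{\left(b,o \right)} = 100$ ($J{\left(b,o \right)} = - \frac{\left(-5\right) \left(-8 + 6 \cdot 6 + 2 \cdot 6\right)}{2} = - \frac{\left(-5\right) \left(-8 + 36 + 12\right)}{2} = - \frac{\left(-5\right) 40}{2} = \left(- \frac{1}{2}\right) \left(-200\right) = 100$)
$h{\left(t \right)} = \frac{143}{2 t}$ ($h{\left(t \right)} = \frac{43 + 100}{t + t} = \frac{143}{2 t}$)
$h{\left(153 \right)} \left(-90\right) = \frac{143}{2 \cdot 153} \left(-90\right) = \frac{143}{2} \cdot \frac{1}{153} \left(-90\right) = \frac{143}{306} \left(-90\right) = - \frac{715}{17}$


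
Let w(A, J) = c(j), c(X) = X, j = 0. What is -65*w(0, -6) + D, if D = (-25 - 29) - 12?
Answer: -66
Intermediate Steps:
w(A, J) = 0
D = -66 (D = -54 - 12 = -66)
-65*w(0, -6) + D = -65*0 - 66 = 0 - 66 = -66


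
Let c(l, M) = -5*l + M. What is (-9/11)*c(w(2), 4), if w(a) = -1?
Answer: -81/11 ≈ -7.3636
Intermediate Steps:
c(l, M) = M - 5*l
(-9/11)*c(w(2), 4) = (-9/11)*(4 - 5*(-1)) = (-9*1/11)*(4 + 5) = -9/11*9 = -81/11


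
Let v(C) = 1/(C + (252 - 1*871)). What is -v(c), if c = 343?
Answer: 1/276 ≈ 0.0036232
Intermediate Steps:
v(C) = 1/(-619 + C) (v(C) = 1/(C + (252 - 871)) = 1/(C - 619) = 1/(-619 + C))
-v(c) = -1/(-619 + 343) = -1/(-276) = -1*(-1/276) = 1/276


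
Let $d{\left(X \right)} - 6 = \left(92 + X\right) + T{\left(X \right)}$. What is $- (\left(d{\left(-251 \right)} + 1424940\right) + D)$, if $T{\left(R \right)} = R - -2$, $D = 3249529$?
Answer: $-4674067$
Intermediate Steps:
$T{\left(R \right)} = 2 + R$ ($T{\left(R \right)} = R + 2 = 2 + R$)
$d{\left(X \right)} = 100 + 2 X$ ($d{\left(X \right)} = 6 + \left(\left(92 + X\right) + \left(2 + X\right)\right) = 6 + \left(94 + 2 X\right) = 100 + 2 X$)
$- (\left(d{\left(-251 \right)} + 1424940\right) + D) = - (\left(\left(100 + 2 \left(-251\right)\right) + 1424940\right) + 3249529) = - (\left(\left(100 - 502\right) + 1424940\right) + 3249529) = - (\left(-402 + 1424940\right) + 3249529) = - (1424538 + 3249529) = \left(-1\right) 4674067 = -4674067$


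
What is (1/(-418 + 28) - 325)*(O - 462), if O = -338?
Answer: 10140080/39 ≈ 2.6000e+5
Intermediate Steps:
(1/(-418 + 28) - 325)*(O - 462) = (1/(-418 + 28) - 325)*(-338 - 462) = (1/(-390) - 325)*(-800) = (-1/390 - 325)*(-800) = -126751/390*(-800) = 10140080/39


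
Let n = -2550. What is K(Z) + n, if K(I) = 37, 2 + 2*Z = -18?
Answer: -2513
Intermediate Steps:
Z = -10 (Z = -1 + (½)*(-18) = -1 - 9 = -10)
K(Z) + n = 37 - 2550 = -2513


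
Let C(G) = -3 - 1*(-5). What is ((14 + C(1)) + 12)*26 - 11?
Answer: 717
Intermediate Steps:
C(G) = 2 (C(G) = -3 + 5 = 2)
((14 + C(1)) + 12)*26 - 11 = ((14 + 2) + 12)*26 - 11 = (16 + 12)*26 - 11 = 28*26 - 11 = 728 - 11 = 717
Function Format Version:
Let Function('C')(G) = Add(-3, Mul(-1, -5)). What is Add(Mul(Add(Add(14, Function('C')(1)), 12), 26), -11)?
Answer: 717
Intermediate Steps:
Function('C')(G) = 2 (Function('C')(G) = Add(-3, 5) = 2)
Add(Mul(Add(Add(14, Function('C')(1)), 12), 26), -11) = Add(Mul(Add(Add(14, 2), 12), 26), -11) = Add(Mul(Add(16, 12), 26), -11) = Add(Mul(28, 26), -11) = Add(728, -11) = 717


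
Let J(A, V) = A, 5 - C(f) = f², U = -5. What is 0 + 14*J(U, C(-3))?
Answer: -70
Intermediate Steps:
C(f) = 5 - f²
0 + 14*J(U, C(-3)) = 0 + 14*(-5) = 0 - 70 = -70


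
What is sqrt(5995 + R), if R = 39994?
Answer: sqrt(45989) ≈ 214.45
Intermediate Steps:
sqrt(5995 + R) = sqrt(5995 + 39994) = sqrt(45989)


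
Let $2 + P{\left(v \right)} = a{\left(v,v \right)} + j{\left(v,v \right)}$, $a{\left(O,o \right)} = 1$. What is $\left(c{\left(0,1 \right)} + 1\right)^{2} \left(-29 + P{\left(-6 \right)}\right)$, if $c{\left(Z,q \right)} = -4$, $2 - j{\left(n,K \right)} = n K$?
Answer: $-576$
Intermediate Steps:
$j{\left(n,K \right)} = 2 - K n$ ($j{\left(n,K \right)} = 2 - n K = 2 - K n$)
$P{\left(v \right)} = 1 - v^{2}$ ($P{\left(v \right)} = -2 + \left(1 - \left(-2 + v v\right)\right) = -2 + \left(1 - \left(-2 + v^{2}\right)\right) = -2 - \left(-3 + v^{2}\right) = 1 - v^{2}$)
$\left(c{\left(0,1 \right)} + 1\right)^{2} \left(-29 + P{\left(-6 \right)}\right) = \left(-4 + 1\right)^{2} \left(-29 + \left(1 - \left(-6\right)^{2}\right)\right) = \left(-3\right)^{2} \left(-29 + \left(1 - 36\right)\right) = 9 \left(-29 + \left(1 - 36\right)\right) = 9 \left(-29 - 35\right) = 9 \left(-64\right) = -576$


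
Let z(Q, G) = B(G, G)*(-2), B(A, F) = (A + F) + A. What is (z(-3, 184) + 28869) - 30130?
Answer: -2365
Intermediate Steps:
B(A, F) = F + 2*A
z(Q, G) = -6*G (z(Q, G) = (G + 2*G)*(-2) = (3*G)*(-2) = -6*G)
(z(-3, 184) + 28869) - 30130 = (-6*184 + 28869) - 30130 = (-1104 + 28869) - 30130 = 27765 - 30130 = -2365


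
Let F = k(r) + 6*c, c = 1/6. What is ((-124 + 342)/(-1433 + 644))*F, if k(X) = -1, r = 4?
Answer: 0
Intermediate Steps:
c = ⅙ ≈ 0.16667
F = 0 (F = -1 + 6*(⅙) = -1 + 1 = 0)
((-124 + 342)/(-1433 + 644))*F = ((-124 + 342)/(-1433 + 644))*0 = (218/(-789))*0 = (218*(-1/789))*0 = -218/789*0 = 0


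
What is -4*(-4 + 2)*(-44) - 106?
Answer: -458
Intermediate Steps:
-4*(-4 + 2)*(-44) - 106 = -4*(-2)*(-44) - 106 = 8*(-44) - 106 = -352 - 106 = -458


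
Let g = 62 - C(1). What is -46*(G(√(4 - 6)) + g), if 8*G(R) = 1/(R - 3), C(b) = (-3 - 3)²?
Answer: -52555/44 + 23*I*√2/44 ≈ -1194.4 + 0.73925*I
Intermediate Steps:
C(b) = 36 (C(b) = (-6)² = 36)
G(R) = 1/(8*(-3 + R)) (G(R) = 1/(8*(R - 3)) = 1/(8*(-3 + R)))
g = 26 (g = 62 - 1*36 = 62 - 36 = 26)
-46*(G(√(4 - 6)) + g) = -46*(1/(8*(-3 + √(4 - 6))) + 26) = -46*(1/(8*(-3 + √(-2))) + 26) = -46*(1/(8*(-3 + I*√2)) + 26) = -46*(26 + 1/(8*(-3 + I*√2))) = -1196 - 23/(4*(-3 + I*√2))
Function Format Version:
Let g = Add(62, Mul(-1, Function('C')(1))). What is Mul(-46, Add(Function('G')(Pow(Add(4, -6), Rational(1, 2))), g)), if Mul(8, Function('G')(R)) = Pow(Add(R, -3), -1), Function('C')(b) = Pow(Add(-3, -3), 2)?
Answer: Add(Rational(-52555, 44), Mul(Rational(23, 44), I, Pow(2, Rational(1, 2)))) ≈ Add(-1194.4, Mul(0.73925, I))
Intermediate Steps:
Function('C')(b) = 36 (Function('C')(b) = Pow(-6, 2) = 36)
Function('G')(R) = Mul(Rational(1, 8), Pow(Add(-3, R), -1)) (Function('G')(R) = Mul(Rational(1, 8), Pow(Add(R, -3), -1)) = Mul(Rational(1, 8), Pow(Add(-3, R), -1)))
g = 26 (g = Add(62, Mul(-1, 36)) = Add(62, -36) = 26)
Mul(-46, Add(Function('G')(Pow(Add(4, -6), Rational(1, 2))), g)) = Mul(-46, Add(Mul(Rational(1, 8), Pow(Add(-3, Pow(Add(4, -6), Rational(1, 2))), -1)), 26)) = Mul(-46, Add(Mul(Rational(1, 8), Pow(Add(-3, Pow(-2, Rational(1, 2))), -1)), 26)) = Mul(-46, Add(Mul(Rational(1, 8), Pow(Add(-3, Mul(I, Pow(2, Rational(1, 2)))), -1)), 26)) = Mul(-46, Add(26, Mul(Rational(1, 8), Pow(Add(-3, Mul(I, Pow(2, Rational(1, 2)))), -1)))) = Add(-1196, Mul(Rational(-23, 4), Pow(Add(-3, Mul(I, Pow(2, Rational(1, 2)))), -1)))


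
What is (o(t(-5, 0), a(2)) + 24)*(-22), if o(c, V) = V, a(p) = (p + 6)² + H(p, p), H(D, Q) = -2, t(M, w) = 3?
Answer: -1892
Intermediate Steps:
a(p) = -2 + (6 + p)² (a(p) = (p + 6)² - 2 = (6 + p)² - 2 = -2 + (6 + p)²)
(o(t(-5, 0), a(2)) + 24)*(-22) = ((-2 + (6 + 2)²) + 24)*(-22) = ((-2 + 8²) + 24)*(-22) = ((-2 + 64) + 24)*(-22) = (62 + 24)*(-22) = 86*(-22) = -1892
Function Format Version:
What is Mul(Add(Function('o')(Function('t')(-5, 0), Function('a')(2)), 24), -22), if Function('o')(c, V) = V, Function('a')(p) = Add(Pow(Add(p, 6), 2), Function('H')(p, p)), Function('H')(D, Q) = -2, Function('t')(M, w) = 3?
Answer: -1892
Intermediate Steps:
Function('a')(p) = Add(-2, Pow(Add(6, p), 2)) (Function('a')(p) = Add(Pow(Add(p, 6), 2), -2) = Add(Pow(Add(6, p), 2), -2) = Add(-2, Pow(Add(6, p), 2)))
Mul(Add(Function('o')(Function('t')(-5, 0), Function('a')(2)), 24), -22) = Mul(Add(Add(-2, Pow(Add(6, 2), 2)), 24), -22) = Mul(Add(Add(-2, Pow(8, 2)), 24), -22) = Mul(Add(Add(-2, 64), 24), -22) = Mul(Add(62, 24), -22) = Mul(86, -22) = -1892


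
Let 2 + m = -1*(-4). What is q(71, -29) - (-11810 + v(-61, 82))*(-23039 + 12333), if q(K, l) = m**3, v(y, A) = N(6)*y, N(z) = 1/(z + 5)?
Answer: -1391469438/11 ≈ -1.2650e+8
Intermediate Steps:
N(z) = 1/(5 + z)
m = 2 (m = -2 - 1*(-4) = -2 + 4 = 2)
v(y, A) = y/11 (v(y, A) = y/(5 + 6) = y/11)
q(K, l) = 8 (q(K, l) = 2**3 = 8)
q(71, -29) - (-11810 + v(-61, 82))*(-23039 + 12333) = 8 - (-11810 + (1/11)*(-61))*(-23039 + 12333) = 8 - (-11810 - 61/11)*(-10706) = 8 - (-129971)*(-10706)/11 = 8 - 1*1391469526/11 = 8 - 1391469526/11 = -1391469438/11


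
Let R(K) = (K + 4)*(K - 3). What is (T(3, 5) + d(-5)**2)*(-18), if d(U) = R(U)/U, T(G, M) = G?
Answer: -2502/25 ≈ -100.08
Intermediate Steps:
R(K) = (-3 + K)*(4 + K) (R(K) = (4 + K)*(-3 + K) = (-3 + K)*(4 + K))
d(U) = (-12 + U + U**2)/U
(T(3, 5) + d(-5)**2)*(-18) = (3 + (1 - 5 - 12/(-5))**2)*(-18) = (3 + (1 - 5 - 12*(-1/5))**2)*(-18) = (3 + (1 - 5 + 12/5)**2)*(-18) = (3 + (-8/5)**2)*(-18) = (3 + 64/25)*(-18) = (139/25)*(-18) = -2502/25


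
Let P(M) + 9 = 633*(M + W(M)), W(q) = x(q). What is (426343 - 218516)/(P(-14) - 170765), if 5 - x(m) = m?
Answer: -207827/167609 ≈ -1.2400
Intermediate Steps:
x(m) = 5 - m
W(q) = 5 - q
P(M) = 3156 (P(M) = -9 + 633*(M + (5 - M)) = -9 + 633*5 = -9 + 3165 = 3156)
(426343 - 218516)/(P(-14) - 170765) = (426343 - 218516)/(3156 - 170765) = 207827/(-167609) = 207827*(-1/167609) = -207827/167609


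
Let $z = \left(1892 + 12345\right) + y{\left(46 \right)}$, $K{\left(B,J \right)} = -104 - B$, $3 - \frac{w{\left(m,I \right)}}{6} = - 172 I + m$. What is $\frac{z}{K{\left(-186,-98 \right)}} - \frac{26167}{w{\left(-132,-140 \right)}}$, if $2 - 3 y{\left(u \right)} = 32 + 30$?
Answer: $\frac{511175521}{2945235} \approx 173.56$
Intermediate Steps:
$y{\left(u \right)} = -20$ ($y{\left(u \right)} = \frac{2}{3} - \frac{32 + 30}{3} = \frac{2}{3} - \frac{62}{3} = -20$)
$w{\left(m,I \right)} = 18 - 6 m + 1032 I$ ($w{\left(m,I \right)} = 18 - 6 \left(- 172 I + m\right) = 18 - 6 \left(m - 172 I\right) = 18 + \left(- 6 m + 1032 I\right) = 18 - 6 m + 1032 I$)
$z = 14217$ ($z = \left(1892 + 12345\right) - 20 = 14237 - 20 = 14217$)
$\frac{z}{K{\left(-186,-98 \right)}} - \frac{26167}{w{\left(-132,-140 \right)}} = \frac{14217}{-104 - -186} - \frac{26167}{18 - -792 + 1032 \left(-140\right)} = \frac{14217}{-104 + 186} - \frac{26167}{18 + 792 - 144480} = \frac{14217}{82} - \frac{26167}{-143670} = 14217 \cdot \frac{1}{82} - - \frac{26167}{143670} = \frac{14217}{82} + \frac{26167}{143670} = \frac{511175521}{2945235}$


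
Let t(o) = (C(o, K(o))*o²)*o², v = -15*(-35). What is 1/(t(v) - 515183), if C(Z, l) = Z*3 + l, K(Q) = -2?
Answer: 1/119499457687942 ≈ 8.3682e-15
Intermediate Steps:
v = 525
C(Z, l) = l + 3*Z (C(Z, l) = 3*Z + l = l + 3*Z)
t(o) = o⁴*(-2 + 3*o) (t(o) = ((-2 + 3*o)*o²)*o² = (o²*(-2 + 3*o))*o² = o⁴*(-2 + 3*o))
1/(t(v) - 515183) = 1/(525⁴*(-2 + 3*525) - 515183) = 1/(75969140625*(-2 + 1575) - 515183) = 1/(75969140625*1573 - 515183) = 1/(119499458203125 - 515183) = 1/119499457687942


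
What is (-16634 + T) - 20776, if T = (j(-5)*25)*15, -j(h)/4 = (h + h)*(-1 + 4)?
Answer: 7590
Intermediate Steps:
j(h) = -24*h (j(h) = -4*(h + h)*(-1 + 4) = -4*2*h*3 = -24*h)
T = 45000 (T = (-24*(-5)*25)*15 = (120*25)*15 = 3000*15 = 45000)
(-16634 + T) - 20776 = (-16634 + 45000) - 20776 = 28366 - 20776 = 7590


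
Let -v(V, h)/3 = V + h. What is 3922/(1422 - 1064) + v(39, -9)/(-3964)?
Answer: 3894757/354778 ≈ 10.978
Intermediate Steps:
v(V, h) = -3*V - 3*h (v(V, h) = -3*(V + h) = -3*V - 3*h)
3922/(1422 - 1064) + v(39, -9)/(-3964) = 3922/(1422 - 1064) + (-3*39 - 3*(-9))/(-3964) = 3922/358 + (-117 + 27)*(-1/3964) = 3922*(1/358) - 90*(-1/3964) = 1961/179 + 45/1982 = 3894757/354778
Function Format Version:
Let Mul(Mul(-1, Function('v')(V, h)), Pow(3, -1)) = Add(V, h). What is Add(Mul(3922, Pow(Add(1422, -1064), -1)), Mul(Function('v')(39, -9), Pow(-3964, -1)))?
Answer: Rational(3894757, 354778) ≈ 10.978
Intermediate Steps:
Function('v')(V, h) = Add(Mul(-3, V), Mul(-3, h)) (Function('v')(V, h) = Mul(-3, Add(V, h)) = Add(Mul(-3, V), Mul(-3, h)))
Add(Mul(3922, Pow(Add(1422, -1064), -1)), Mul(Function('v')(39, -9), Pow(-3964, -1))) = Add(Mul(3922, Pow(Add(1422, -1064), -1)), Mul(Add(Mul(-3, 39), Mul(-3, -9)), Pow(-3964, -1))) = Add(Mul(3922, Pow(358, -1)), Mul(Add(-117, 27), Rational(-1, 3964))) = Add(Mul(3922, Rational(1, 358)), Mul(-90, Rational(-1, 3964))) = Add(Rational(1961, 179), Rational(45, 1982)) = Rational(3894757, 354778)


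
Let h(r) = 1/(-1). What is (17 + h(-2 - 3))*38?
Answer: 608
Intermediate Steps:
h(r) = -1 (h(r) = 1*(-1) = -1)
(17 + h(-2 - 3))*38 = (17 - 1)*38 = 16*38 = 608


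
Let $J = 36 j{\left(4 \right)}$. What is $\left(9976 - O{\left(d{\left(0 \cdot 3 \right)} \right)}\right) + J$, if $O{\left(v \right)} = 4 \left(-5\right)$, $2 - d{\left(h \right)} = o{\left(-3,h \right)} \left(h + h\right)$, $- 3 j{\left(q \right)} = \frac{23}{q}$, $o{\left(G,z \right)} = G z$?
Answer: $9927$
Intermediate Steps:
$j{\left(q \right)} = - \frac{23}{3 q}$ ($j{\left(q \right)} = - \frac{23 \frac{1}{q}}{3} = - \frac{23}{3 q}$)
$d{\left(h \right)} = 2 + 6 h^{2}$ ($d{\left(h \right)} = 2 - - 3 h \left(h + h\right) = 2 - - 3 h 2 h = 2 - - 6 h^{2} = 2 + 6 h^{2}$)
$O{\left(v \right)} = -20$
$J = -69$ ($J = 36 \left(- \frac{23}{3 \cdot 4}\right) = 36 \left(\left(- \frac{23}{3}\right) \frac{1}{4}\right) = 36 \left(- \frac{23}{12}\right) = -69$)
$\left(9976 - O{\left(d{\left(0 \cdot 3 \right)} \right)}\right) + J = \left(9976 - -20\right) - 69 = \left(9976 + 20\right) - 69 = 9996 - 69 = 9927$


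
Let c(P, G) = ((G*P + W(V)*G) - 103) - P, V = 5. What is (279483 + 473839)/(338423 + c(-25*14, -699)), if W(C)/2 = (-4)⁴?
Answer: 376661/112716 ≈ 3.3417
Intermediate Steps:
W(C) = 512 (W(C) = 2*(-4)⁴ = 2*256 = 512)
c(P, G) = -103 - P + 512*G + G*P (c(P, G) = ((G*P + 512*G) - 103) - P = ((512*G + G*P) - 103) - P = (-103 + 512*G + G*P) - P = -103 - P + 512*G + G*P)
(279483 + 473839)/(338423 + c(-25*14, -699)) = (279483 + 473839)/(338423 + (-103 - (-25)*14 + 512*(-699) - (-17475)*14)) = 753322/(338423 + (-103 - 1*(-350) - 357888 - 699*(-350))) = 753322/(338423 + (-103 + 350 - 357888 + 244650)) = 753322/(338423 - 112991) = 753322/225432 = 753322*(1/225432) = 376661/112716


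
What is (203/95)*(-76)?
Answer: -812/5 ≈ -162.40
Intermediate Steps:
(203/95)*(-76) = -812/5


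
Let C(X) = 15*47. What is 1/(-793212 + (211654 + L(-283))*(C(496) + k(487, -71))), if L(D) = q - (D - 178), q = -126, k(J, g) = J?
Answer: 1/251897676 ≈ 3.9699e-9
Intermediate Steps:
C(X) = 705
L(D) = 52 - D (L(D) = -126 - (D - 178) = -126 - (-178 + D) = -126 + (178 - D) = 52 - D)
1/(-793212 + (211654 + L(-283))*(C(496) + k(487, -71))) = 1/(-793212 + (211654 + (52 - 1*(-283)))*(705 + 487)) = 1/(-793212 + (211654 + (52 + 283))*1192) = 1/(-793212 + (211654 + 335)*1192) = 1/(-793212 + 211989*1192) = 1/(-793212 + 252690888) = 1/251897676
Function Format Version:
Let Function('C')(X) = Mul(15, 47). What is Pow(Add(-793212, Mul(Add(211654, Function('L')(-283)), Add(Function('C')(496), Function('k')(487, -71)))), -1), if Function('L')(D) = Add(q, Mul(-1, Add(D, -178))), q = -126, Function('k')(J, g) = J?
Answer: Rational(1, 251897676) ≈ 3.9699e-9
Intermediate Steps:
Function('C')(X) = 705
Function('L')(D) = Add(52, Mul(-1, D)) (Function('L')(D) = Add(-126, Mul(-1, Add(D, -178))) = Add(-126, Mul(-1, Add(-178, D))) = Add(-126, Add(178, Mul(-1, D))) = Add(52, Mul(-1, D)))
Pow(Add(-793212, Mul(Add(211654, Function('L')(-283)), Add(Function('C')(496), Function('k')(487, -71)))), -1) = Pow(Add(-793212, Mul(Add(211654, Add(52, Mul(-1, -283))), Add(705, 487))), -1) = Pow(Add(-793212, Mul(Add(211654, Add(52, 283)), 1192)), -1) = Pow(Add(-793212, Mul(Add(211654, 335), 1192)), -1) = Pow(Add(-793212, Mul(211989, 1192)), -1) = Pow(Add(-793212, 252690888), -1) = Pow(251897676, -1) = Rational(1, 251897676)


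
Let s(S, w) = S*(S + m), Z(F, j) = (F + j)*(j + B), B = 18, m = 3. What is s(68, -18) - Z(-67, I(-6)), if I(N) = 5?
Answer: 6254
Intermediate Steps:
Z(F, j) = (18 + j)*(F + j) (Z(F, j) = (F + j)*(j + 18) = (F + j)*(18 + j) = (18 + j)*(F + j))
s(S, w) = S*(3 + S) (s(S, w) = S*(S + 3) = S*(3 + S))
s(68, -18) - Z(-67, I(-6)) = 68*(3 + 68) - (5² + 18*(-67) + 18*5 - 67*5) = 68*71 - (25 - 1206 + 90 - 335) = 4828 - 1*(-1426) = 4828 + 1426 = 6254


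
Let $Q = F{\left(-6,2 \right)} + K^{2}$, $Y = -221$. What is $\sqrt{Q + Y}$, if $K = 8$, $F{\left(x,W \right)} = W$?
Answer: $i \sqrt{155} \approx 12.45 i$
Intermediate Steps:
$Q = 66$ ($Q = 2 + 8^{2} = 2 + 64 = 66$)
$\sqrt{Q + Y} = \sqrt{66 - 221} = \sqrt{-155} = i \sqrt{155}$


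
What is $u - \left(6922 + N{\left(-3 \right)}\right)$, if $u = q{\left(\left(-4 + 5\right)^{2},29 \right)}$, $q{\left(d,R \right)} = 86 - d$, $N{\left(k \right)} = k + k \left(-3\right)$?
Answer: $-6843$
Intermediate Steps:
$N{\left(k \right)} = - 2 k$ ($N{\left(k \right)} = k - 3 k = - 2 k$)
$u = 85$ ($u = 86 - \left(-4 + 5\right)^{2} = 86 - 1^{2} = 86 - 1 = 85$)
$u - \left(6922 + N{\left(-3 \right)}\right) = 85 - \left(6922 - -6\right) = 85 - \left(6922 + 6\right) = 85 - 6928 = -6843$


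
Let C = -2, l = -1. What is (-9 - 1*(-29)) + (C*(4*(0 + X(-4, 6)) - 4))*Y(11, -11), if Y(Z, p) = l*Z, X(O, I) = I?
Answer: 460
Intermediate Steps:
Y(Z, p) = -Z
(-9 - 1*(-29)) + (C*(4*(0 + X(-4, 6)) - 4))*Y(11, -11) = (-9 - 1*(-29)) + (-2*(4*(0 + 6) - 4))*(-1*11) = (-9 + 29) - 2*(4*6 - 4)*(-11) = 20 - 2*(24 - 4)*(-11) = 20 - 2*20*(-11) = 20 - 40*(-11) = 20 + 440 = 460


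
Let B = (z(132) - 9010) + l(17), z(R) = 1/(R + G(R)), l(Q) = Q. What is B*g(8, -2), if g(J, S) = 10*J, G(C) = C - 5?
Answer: -186334880/259 ≈ -7.1944e+5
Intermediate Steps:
G(C) = -5 + C
z(R) = 1/(-5 + 2*R) (z(R) = 1/(R + (-5 + R)) = 1/(-5 + 2*R))
B = -2329186/259 (B = (1/(-5 + 2*132) - 9010) + 17 = (1/(-5 + 264) - 9010) + 17 = (1/259 - 9010) + 17 = -2333589/259 + 17 = -2329186/259 ≈ -8993.0)
B*g(8, -2) = -23291860*8/259 = -2329186/259*80 = -186334880/259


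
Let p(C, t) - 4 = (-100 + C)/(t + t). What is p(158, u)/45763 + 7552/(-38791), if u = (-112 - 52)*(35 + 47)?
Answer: -4645572542315/23872789183784 ≈ -0.19460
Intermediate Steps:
u = -13448 (u = -164*82 = -13448)
p(C, t) = 4 + (-100 + C)/(2*t) (p(C, t) = 4 + (-100 + C)/(t + t) = 4 + (-100 + C)/((2*t)) = 4 + (-100 + C)*(1/(2*t)) = 4 + (-100 + C)/(2*t))
p(158, u)/45763 + 7552/(-38791) = ((1/2)*(-100 + 158 + 8*(-13448))/(-13448))/45763 + 7552/(-38791) = ((1/2)*(-1/13448)*(-100 + 158 - 107584))*(1/45763) + 7552*(-1/38791) = ((1/2)*(-1/13448)*(-107526))*(1/45763) - 7552/38791 = (53763/13448)*(1/45763) - 7552/38791 = 53763/615420824 - 7552/38791 = -4645572542315/23872789183784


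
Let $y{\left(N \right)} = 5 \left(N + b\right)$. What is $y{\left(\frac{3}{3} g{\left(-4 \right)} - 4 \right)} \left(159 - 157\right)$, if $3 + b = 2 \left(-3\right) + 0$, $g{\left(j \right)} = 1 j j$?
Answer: $30$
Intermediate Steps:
$g{\left(j \right)} = j^{2}$ ($g{\left(j \right)} = j j = j^{2}$)
$b = -9$ ($b = -3 + \left(2 \left(-3\right) + 0\right) = -3 + \left(-6 + 0\right) = -3 - 6 = -9$)
$y{\left(N \right)} = -45 + 5 N$ ($y{\left(N \right)} = 5 \left(N - 9\right) = 5 \left(-9 + N\right) = -45 + 5 N$)
$y{\left(\frac{3}{3} g{\left(-4 \right)} - 4 \right)} \left(159 - 157\right) = \left(-45 + 5 \left(\frac{3}{3} \left(-4\right)^{2} - 4\right)\right) \left(159 - 157\right) = \left(-45 + 5 \left(3 \cdot \frac{1}{3} \cdot 16 - 4\right)\right) 2 = \left(-45 + 5 \left(1 \cdot 16 - 4\right)\right) 2 = \left(-45 + 5 \left(16 - 4\right)\right) 2 = \left(-45 + 5 \cdot 12\right) 2 = \left(-45 + 60\right) 2 = 15 \cdot 2 = 30$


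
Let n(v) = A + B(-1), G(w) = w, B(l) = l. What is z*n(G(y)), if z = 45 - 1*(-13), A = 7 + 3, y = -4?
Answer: 522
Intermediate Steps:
A = 10
n(v) = 9 (n(v) = 10 - 1 = 9)
z = 58 (z = 45 + 13 = 58)
z*n(G(y)) = 58*9 = 522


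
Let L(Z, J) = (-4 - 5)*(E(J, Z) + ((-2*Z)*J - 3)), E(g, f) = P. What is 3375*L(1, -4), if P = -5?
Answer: 0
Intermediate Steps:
E(g, f) = -5
L(Z, J) = 72 + 18*J*Z (L(Z, J) = (-4 - 5)*(-5 + ((-2*Z)*J - 3)) = -9*(-5 + (-2*J*Z - 3)) = -9*(-5 + (-3 - 2*J*Z)) = -9*(-8 - 2*J*Z) = 72 + 18*J*Z)
3375*L(1, -4) = 3375*(72 + 18*(-4)*1) = 3375*(72 - 72) = 3375*0 = 0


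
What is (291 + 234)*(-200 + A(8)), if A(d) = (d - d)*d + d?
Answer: -100800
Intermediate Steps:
A(d) = d (A(d) = 0*d + d = 0 + d = d)
(291 + 234)*(-200 + A(8)) = (291 + 234)*(-200 + 8) = 525*(-192) = -100800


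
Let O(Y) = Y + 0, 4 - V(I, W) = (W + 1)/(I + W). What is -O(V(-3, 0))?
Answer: -13/3 ≈ -4.3333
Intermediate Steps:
V(I, W) = 4 - (1 + W)/(I + W) (V(I, W) = 4 - (W + 1)/(I + W) = 4 - (1 + W)/(I + W))
O(Y) = Y
-O(V(-3, 0)) = -(-1 + 3*0 + 4*(-3))/(-3 + 0) = -(-1 + 0 - 12)/(-3) = -(-1)*(-13)/3 = -1*13/3 = -13/3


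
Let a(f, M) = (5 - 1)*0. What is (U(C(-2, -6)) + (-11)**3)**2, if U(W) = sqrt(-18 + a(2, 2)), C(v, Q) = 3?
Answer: 1771543 - 7986*I*sqrt(2) ≈ 1.7715e+6 - 11294.0*I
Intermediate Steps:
a(f, M) = 0 (a(f, M) = 4*0 = 0)
U(W) = 3*I*sqrt(2) (U(W) = sqrt(-18 + 0) = sqrt(-18) = 3*I*sqrt(2))
(U(C(-2, -6)) + (-11)**3)**2 = (3*I*sqrt(2) + (-11)**3)**2 = (3*I*sqrt(2) - 1331)**2 = (-1331 + 3*I*sqrt(2))**2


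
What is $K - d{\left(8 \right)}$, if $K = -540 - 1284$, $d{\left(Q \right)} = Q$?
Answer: $-1832$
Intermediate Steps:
$K = -1824$
$K - d{\left(8 \right)} = -1824 - 8 = -1832$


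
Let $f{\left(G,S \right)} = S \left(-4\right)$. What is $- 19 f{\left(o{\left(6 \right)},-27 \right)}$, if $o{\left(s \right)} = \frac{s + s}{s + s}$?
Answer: $-2052$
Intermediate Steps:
$o{\left(s \right)} = 1$ ($o{\left(s \right)} = \frac{2 s}{2 s} = 2 s \frac{1}{2 s} = 1$)
$f{\left(G,S \right)} = - 4 S$
$- 19 f{\left(o{\left(6 \right)},-27 \right)} = - 19 \left(\left(-4\right) \left(-27\right)\right) = \left(-19\right) 108 = -2052$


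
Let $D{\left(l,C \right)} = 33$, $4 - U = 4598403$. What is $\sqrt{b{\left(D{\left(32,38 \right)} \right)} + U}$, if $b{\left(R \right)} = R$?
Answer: $i \sqrt{4598366} \approx 2144.4 i$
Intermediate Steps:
$U = -4598399$ ($U = 4 - 4598403 = -4598399$)
$\sqrt{b{\left(D{\left(32,38 \right)} \right)} + U} = \sqrt{33 - 4598399} = \sqrt{-4598366} = i \sqrt{4598366}$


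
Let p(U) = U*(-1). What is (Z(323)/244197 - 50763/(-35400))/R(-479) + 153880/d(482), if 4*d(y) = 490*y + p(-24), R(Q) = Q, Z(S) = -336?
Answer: 70716381870428171/27168386495017800 ≈ 2.6029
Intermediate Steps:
p(U) = -U
d(y) = 6 + 245*y/2 (d(y) = (490*y - 1*(-24))/4 = (490*y + 24)/4 = (24 + 490*y)/4 = 6 + 245*y/2)
(Z(323)/244197 - 50763/(-35400))/R(-479) + 153880/d(482) = (-336/244197 - 50763/(-35400))/(-479) + 153880/(6 + (245/2)*482) = (-336*1/244197 - 50763*(-1/35400))*(-1/479) + 153880/(6 + 59045) = (-112/81399 + 16921/11800)*(-1/479) + 153880/59051 = (1376030879/960508200)*(-1/479) + 153880*(1/59051) = -1376030879/460083427800 + 153880/59051 = 70716381870428171/27168386495017800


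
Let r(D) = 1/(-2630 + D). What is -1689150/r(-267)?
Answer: 4893467550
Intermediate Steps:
-1689150/r(-267) = -1689150/(1/(-2630 - 267)) = -1689150/(1/(-2897)) = -1689150/(-1/2897) = -1689150*(-2897) = 4893467550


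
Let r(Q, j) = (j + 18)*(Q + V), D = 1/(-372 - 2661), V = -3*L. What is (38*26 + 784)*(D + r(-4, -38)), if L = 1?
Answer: 752424868/3033 ≈ 2.4808e+5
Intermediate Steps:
V = -3 (V = -3*1 = -3)
D = -1/3033 (D = 1/(-3033) = -1/3033 ≈ -0.00032971)
r(Q, j) = (-3 + Q)*(18 + j) (r(Q, j) = (j + 18)*(Q - 3) = (18 + j)*(-3 + Q) = (-3 + Q)*(18 + j))
(38*26 + 784)*(D + r(-4, -38)) = (38*26 + 784)*(-1/3033 + (-54 - 3*(-38) + 18*(-4) - 4*(-38))) = (988 + 784)*(-1/3033 + (-54 + 114 - 72 + 152)) = 1772*(-1/3033 + 140) = 1772*(424619/3033) = 752424868/3033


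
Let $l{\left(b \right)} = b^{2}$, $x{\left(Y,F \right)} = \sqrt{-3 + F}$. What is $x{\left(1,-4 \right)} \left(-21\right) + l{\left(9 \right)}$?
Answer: $81 - 21 i \sqrt{7} \approx 81.0 - 55.561 i$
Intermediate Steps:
$x{\left(1,-4 \right)} \left(-21\right) + l{\left(9 \right)} = \sqrt{-3 - 4} \left(-21\right) + 9^{2} = \sqrt{-7} \left(-21\right) + 81 = i \sqrt{7} \left(-21\right) + 81 = - 21 i \sqrt{7} + 81 = 81 - 21 i \sqrt{7}$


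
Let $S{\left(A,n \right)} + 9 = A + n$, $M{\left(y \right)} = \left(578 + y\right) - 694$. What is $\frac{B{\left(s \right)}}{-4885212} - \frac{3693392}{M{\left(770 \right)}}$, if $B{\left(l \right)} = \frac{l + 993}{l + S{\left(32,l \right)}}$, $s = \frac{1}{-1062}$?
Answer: $- \frac{24482350221437867}{4335163183264} \approx -5647.4$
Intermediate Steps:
$M{\left(y \right)} = -116 + y$
$S{\left(A,n \right)} = -9 + A + n$ ($S{\left(A,n \right)} = -9 + \left(A + n\right) = -9 + A + n$)
$s = - \frac{1}{1062} \approx -0.00094162$
$B{\left(l \right)} = \frac{993 + l}{23 + 2 l}$ ($B{\left(l \right)} = \frac{l + 993}{l + \left(-9 + 32 + l\right)} = \frac{993 + l}{l + \left(23 + l\right)} = \frac{993 + l}{23 + 2 l}$)
$\frac{B{\left(s \right)}}{-4885212} - \frac{3693392}{M{\left(770 \right)}} = \frac{\frac{1}{23 + 2 \left(- \frac{1}{1062}\right)} \left(993 - \frac{1}{1062}\right)}{-4885212} - \frac{3693392}{-116 + 770} = \frac{1}{23 - \frac{1}{531}} \cdot \frac{1054565}{1062} \left(- \frac{1}{4885212}\right) - \frac{3693392}{654} = \frac{1}{\frac{12212}{531}} \cdot \frac{1054565}{1062} \left(- \frac{1}{4885212}\right) - \frac{1846696}{327} = \frac{531}{12212} \cdot \frac{1054565}{1062} \left(- \frac{1}{4885212}\right) - \frac{1846696}{327} = \frac{1054565}{24424} \left(- \frac{1}{4885212}\right) - \frac{1846696}{327} = - \frac{1054565}{119316417888} - \frac{1846696}{327} = - \frac{24482350221437867}{4335163183264}$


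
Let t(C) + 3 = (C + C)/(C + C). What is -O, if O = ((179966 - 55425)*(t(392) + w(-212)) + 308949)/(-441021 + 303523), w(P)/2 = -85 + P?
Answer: -73917487/137498 ≈ -537.59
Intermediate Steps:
w(P) = -170 + 2*P (w(P) = 2*(-85 + P) = -170 + 2*P)
t(C) = -2 (t(C) = -3 + (C + C)/(C + C) = -3 + (2*C)/((2*C)) = -3 + (2*C)*(1/(2*C)) = -3 + 1 = -2)
O = 73917487/137498 (O = ((179966 - 55425)*(-2 + (-170 + 2*(-212))) + 308949)/(-441021 + 303523) = (124541*(-2 + (-170 - 424)) + 308949)/(-137498) = (124541*(-2 - 594) + 308949)*(-1/137498) = (124541*(-596) + 308949)*(-1/137498) = (-74226436 + 308949)*(-1/137498) = -73917487*(-1/137498) = 73917487/137498 ≈ 537.59)
-O = -1*73917487/137498 = -73917487/137498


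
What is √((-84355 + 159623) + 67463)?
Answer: 3*√15859 ≈ 377.80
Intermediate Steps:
√((-84355 + 159623) + 67463) = √(75268 + 67463) = √142731 = 3*√15859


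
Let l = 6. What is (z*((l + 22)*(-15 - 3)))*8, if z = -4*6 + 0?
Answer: 96768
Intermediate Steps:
z = -24 (z = -24 + 0 = -24)
(z*((l + 22)*(-15 - 3)))*8 = -24*(6 + 22)*(-15 - 3)*8 = -672*(-18)*8 = -24*(-504)*8 = 12096*8 = 96768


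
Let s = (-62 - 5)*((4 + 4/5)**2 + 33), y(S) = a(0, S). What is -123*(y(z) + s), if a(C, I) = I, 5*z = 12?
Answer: 11538261/25 ≈ 4.6153e+5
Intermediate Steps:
z = 12/5 (z = (1/5)*12 = 12/5 ≈ 2.4000)
y(S) = S
s = -93867/25 (s = -67*((4 + 4*(1/5))**2 + 33) = -67*((4 + 4/5)**2 + 33) = -67*((24/5)**2 + 33) = -67*(576/25 + 33) = -67*1401/25 = -93867/25 ≈ -3754.7)
-123*(y(z) + s) = -123*(12/5 - 93867/25) = -123*(-93807/25) = 11538261/25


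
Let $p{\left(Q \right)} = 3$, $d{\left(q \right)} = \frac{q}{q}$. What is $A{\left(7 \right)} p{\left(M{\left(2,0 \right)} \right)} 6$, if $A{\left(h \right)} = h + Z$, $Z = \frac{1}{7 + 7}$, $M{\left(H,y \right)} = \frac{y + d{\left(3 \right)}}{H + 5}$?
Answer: $\frac{891}{7} \approx 127.29$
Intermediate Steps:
$d{\left(q \right)} = 1$
$M{\left(H,y \right)} = \frac{1 + y}{5 + H}$ ($M{\left(H,y \right)} = \frac{y + 1}{H + 5} = \frac{1 + y}{5 + H}$)
$Z = \frac{1}{14} \approx 0.071429$
$A{\left(h \right)} = \frac{1}{14} + h$ ($A{\left(h \right)} = h + \frac{1}{14} = \frac{1}{14} + h$)
$A{\left(7 \right)} p{\left(M{\left(2,0 \right)} \right)} 6 = \left(\frac{1}{14} + 7\right) 3 \cdot 6 = \frac{99}{14} \cdot 3 \cdot 6 = \frac{297}{14} \cdot 6 = \frac{891}{7}$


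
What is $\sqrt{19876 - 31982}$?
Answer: $i \sqrt{12106} \approx 110.03 i$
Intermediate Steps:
$\sqrt{19876 - 31982} = \sqrt{-12106} = i \sqrt{12106}$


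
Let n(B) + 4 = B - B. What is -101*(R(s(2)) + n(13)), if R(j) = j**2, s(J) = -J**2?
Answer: -1212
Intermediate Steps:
n(B) = -4 (n(B) = -4 + (B - B) = -4 + 0 = -4)
-101*(R(s(2)) + n(13)) = -101*((-1*2**2)**2 - 4) = -101*((-1*4)**2 - 4) = -101*((-4)**2 - 4) = -101*(16 - 4) = -101*12 = -1212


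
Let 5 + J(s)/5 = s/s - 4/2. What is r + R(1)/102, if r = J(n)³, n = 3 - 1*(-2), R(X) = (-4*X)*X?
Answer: -1377002/51 ≈ -27000.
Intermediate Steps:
R(X) = -4*X²
n = 5 (n = 3 + 2 = 5)
J(s) = -30 (J(s) = -25 + 5*(s/s - 4/2) = -25 + 5*(1 - 4*½) = -25 + 5*(1 - 2) = -25 + 5*(-1) = -25 - 5 = -30)
r = -27000 (r = (-30)³ = -27000)
r + R(1)/102 = -27000 - 4*1²/102 = -27000 - 4*1*(1/102) = -27000 - 4*1/102 = -27000 - 2/51 = -1377002/51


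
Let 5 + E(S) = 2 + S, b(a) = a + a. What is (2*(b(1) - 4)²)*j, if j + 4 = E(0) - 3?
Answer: -80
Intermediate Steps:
b(a) = 2*a
E(S) = -3 + S (E(S) = -5 + (2 + S) = -3 + S)
j = -10 (j = -4 + ((-3 + 0) - 3) = -4 + (-3 - 3) = -4 - 6 = -10)
(2*(b(1) - 4)²)*j = (2*(2*1 - 4)²)*(-10) = (2*(2 - 4)²)*(-10) = (2*(-2)²)*(-10) = (2*4)*(-10) = 8*(-10) = -80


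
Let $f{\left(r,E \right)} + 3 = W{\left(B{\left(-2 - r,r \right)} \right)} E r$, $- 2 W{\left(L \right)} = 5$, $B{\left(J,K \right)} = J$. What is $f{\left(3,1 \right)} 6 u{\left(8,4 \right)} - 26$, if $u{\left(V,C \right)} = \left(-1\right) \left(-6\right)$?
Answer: $-404$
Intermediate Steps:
$W{\left(L \right)} = - \frac{5}{2}$ ($W{\left(L \right)} = \left(- \frac{1}{2}\right) 5 = - \frac{5}{2}$)
$f{\left(r,E \right)} = -3 - \frac{5 E r}{2}$ ($f{\left(r,E \right)} = -3 + - \frac{5 E}{2} r = -3 - \frac{5 E r}{2}$)
$u{\left(V,C \right)} = 6$
$f{\left(3,1 \right)} 6 u{\left(8,4 \right)} - 26 = \left(-3 - \frac{5}{2} \cdot 3\right) 6 \cdot 6 - 26 = \left(-3 - \frac{15}{2}\right) 6 \cdot 6 - 26 = \left(- \frac{21}{2}\right) 6 \cdot 6 - 26 = \left(-63\right) 6 - 26 = -378 - 26 = -404$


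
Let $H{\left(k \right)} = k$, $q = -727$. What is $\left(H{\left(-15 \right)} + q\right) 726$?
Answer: $-538692$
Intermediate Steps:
$\left(H{\left(-15 \right)} + q\right) 726 = \left(-15 - 727\right) 726 = \left(-742\right) 726 = -538692$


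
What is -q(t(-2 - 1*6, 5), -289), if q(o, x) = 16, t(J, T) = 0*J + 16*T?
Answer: -16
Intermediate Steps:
t(J, T) = 16*T (t(J, T) = 0 + 16*T = 16*T)
-q(t(-2 - 1*6, 5), -289) = -1*16 = -16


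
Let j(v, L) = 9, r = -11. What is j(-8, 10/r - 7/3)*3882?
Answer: 34938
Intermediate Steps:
j(-8, 10/r - 7/3)*3882 = 9*3882 = 34938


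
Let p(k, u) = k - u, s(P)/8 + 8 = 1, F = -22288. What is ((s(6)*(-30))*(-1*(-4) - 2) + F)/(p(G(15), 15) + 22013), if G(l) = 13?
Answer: -18928/22011 ≈ -0.85993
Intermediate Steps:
s(P) = -56 (s(P) = -64 + 8*1 = -64 + 8 = -56)
((s(6)*(-30))*(-1*(-4) - 2) + F)/(p(G(15), 15) + 22013) = ((-56*(-30))*(-1*(-4) - 2) - 22288)/((13 - 1*15) + 22013) = (1680*(4 - 2) - 22288)/((13 - 15) + 22013) = (1680*2 - 22288)/(-2 + 22013) = (3360 - 22288)/22011 = -18928*1/22011 = -18928/22011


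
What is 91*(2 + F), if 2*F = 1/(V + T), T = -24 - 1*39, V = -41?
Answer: 2905/16 ≈ 181.56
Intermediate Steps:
T = -63 (T = -24 - 39 = -63)
F = -1/208 (F = 1/(2*(-41 - 63)) = (½)/(-104) = (½)*(-1/104) = -1/208 ≈ -0.0048077)
91*(2 + F) = 91*(2 - 1/208) = 91*(415/208) = 2905/16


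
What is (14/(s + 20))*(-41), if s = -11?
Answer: -574/9 ≈ -63.778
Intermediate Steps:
(14/(s + 20))*(-41) = (14/(-11 + 20))*(-41) = (14/9)*(-41) = -574/9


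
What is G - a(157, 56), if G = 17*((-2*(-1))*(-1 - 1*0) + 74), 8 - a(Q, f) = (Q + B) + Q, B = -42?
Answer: 1488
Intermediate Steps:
a(Q, f) = 50 - 2*Q (a(Q, f) = 8 - ((Q - 42) + Q) = 8 - ((-42 + Q) + Q) = 8 - (-42 + 2*Q) = 8 + (42 - 2*Q) = 50 - 2*Q)
G = 1224 (G = 17*(2*(-1 + 0) + 74) = 17*(2*(-1) + 74) = 17*(-2 + 74) = 17*72 = 1224)
G - a(157, 56) = 1224 - (50 - 2*157) = 1224 - (50 - 314) = 1224 - 1*(-264) = 1224 + 264 = 1488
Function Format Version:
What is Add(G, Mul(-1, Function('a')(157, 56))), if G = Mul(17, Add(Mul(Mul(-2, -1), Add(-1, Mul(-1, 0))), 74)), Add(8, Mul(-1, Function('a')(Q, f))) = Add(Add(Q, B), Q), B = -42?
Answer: 1488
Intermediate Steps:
Function('a')(Q, f) = Add(50, Mul(-2, Q)) (Function('a')(Q, f) = Add(8, Mul(-1, Add(Add(Q, -42), Q))) = Add(8, Mul(-1, Add(Add(-42, Q), Q))) = Add(8, Mul(-1, Add(-42, Mul(2, Q)))) = Add(8, Add(42, Mul(-2, Q))) = Add(50, Mul(-2, Q)))
G = 1224 (G = Mul(17, Add(Mul(2, Add(-1, 0)), 74)) = Mul(17, Add(Mul(2, -1), 74)) = Mul(17, Add(-2, 74)) = Mul(17, 72) = 1224)
Add(G, Mul(-1, Function('a')(157, 56))) = Add(1224, Mul(-1, Add(50, Mul(-2, 157)))) = Add(1224, Mul(-1, Add(50, -314))) = Add(1224, Mul(-1, -264)) = Add(1224, 264) = 1488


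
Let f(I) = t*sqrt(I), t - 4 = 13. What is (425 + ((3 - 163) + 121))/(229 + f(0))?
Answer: 386/229 ≈ 1.6856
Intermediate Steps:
t = 17 (t = 4 + 13 = 17)
f(I) = 17*sqrt(I)
(425 + ((3 - 163) + 121))/(229 + f(0)) = (425 + ((3 - 163) + 121))/(229 + 17*sqrt(0)) = (425 + (-160 + 121))/(229 + 17*0) = (425 - 39)/(229 + 0) = 386/229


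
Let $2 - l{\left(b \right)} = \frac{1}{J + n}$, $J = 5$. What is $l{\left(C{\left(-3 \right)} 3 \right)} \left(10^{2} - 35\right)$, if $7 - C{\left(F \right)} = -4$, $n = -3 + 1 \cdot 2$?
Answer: $\frac{455}{4} \approx 113.75$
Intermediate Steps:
$n = -1$ ($n = -3 + 2 = -1$)
$C{\left(F \right)} = 11$ ($C{\left(F \right)} = 7 - -4 = 7 + 4 = 11$)
$l{\left(b \right)} = \frac{7}{4}$ ($l{\left(b \right)} = 2 - \frac{1}{5 - 1} = 2 - \frac{1}{4} = \frac{7}{4}$)
$l{\left(C{\left(-3 \right)} 3 \right)} \left(10^{2} - 35\right) = \frac{7 \left(10^{2} - 35\right)}{4} = \frac{7 \left(100 - 35\right)}{4} = \frac{7}{4} \cdot 65 = \frac{455}{4}$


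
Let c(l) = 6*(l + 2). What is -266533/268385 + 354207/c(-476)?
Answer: -31940621849/254428980 ≈ -125.54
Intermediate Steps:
c(l) = 12 + 6*l (c(l) = 6*(2 + l) = 12 + 6*l)
-266533/268385 + 354207/c(-476) = -266533/268385 + 354207/(12 + 6*(-476)) = -266533*1/268385 + 354207/(12 - 2856) = -266533/268385 + 354207/(-2844) = -266533/268385 + 354207*(-1/2844) = -266533/268385 - 118069/948 = -31940621849/254428980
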